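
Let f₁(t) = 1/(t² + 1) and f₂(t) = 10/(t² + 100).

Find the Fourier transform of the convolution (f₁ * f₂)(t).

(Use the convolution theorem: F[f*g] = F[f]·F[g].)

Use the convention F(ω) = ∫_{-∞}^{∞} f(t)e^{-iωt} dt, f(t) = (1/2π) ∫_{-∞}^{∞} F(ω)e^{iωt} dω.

F[f₁*f₂](ω) = \pi^{2} e^{- 11 \left|{\omega}\right|}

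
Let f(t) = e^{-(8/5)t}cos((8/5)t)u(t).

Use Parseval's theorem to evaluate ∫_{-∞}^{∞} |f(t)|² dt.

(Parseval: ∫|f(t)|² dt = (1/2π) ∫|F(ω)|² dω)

∫|f(t)|² dt = \frac{15}{64}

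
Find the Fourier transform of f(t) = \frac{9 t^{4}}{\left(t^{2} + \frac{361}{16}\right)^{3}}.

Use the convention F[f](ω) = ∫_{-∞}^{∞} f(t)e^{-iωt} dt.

F(ω) = \frac{9 \pi \left(361 \omega^{2} - 380 \left|{\omega}\right| + 48\right) e^{- \frac{19 \left|{\omega}\right|}{4}}}{608}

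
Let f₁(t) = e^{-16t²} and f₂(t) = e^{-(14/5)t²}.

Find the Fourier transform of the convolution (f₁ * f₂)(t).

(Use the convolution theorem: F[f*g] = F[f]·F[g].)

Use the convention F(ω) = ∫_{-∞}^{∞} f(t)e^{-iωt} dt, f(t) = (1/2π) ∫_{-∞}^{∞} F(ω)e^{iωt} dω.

F[f₁*f₂](ω) = \frac{\sqrt{70} \pi e^{- \frac{47 \omega^{2}}{448}}}{56}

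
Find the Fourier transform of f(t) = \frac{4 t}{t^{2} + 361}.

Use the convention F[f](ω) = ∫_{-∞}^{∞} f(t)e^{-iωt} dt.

F(ω) = - 4 i \pi e^{- 19 \left|{\omega}\right|} \operatorname{sign}{\left(\omega \right)}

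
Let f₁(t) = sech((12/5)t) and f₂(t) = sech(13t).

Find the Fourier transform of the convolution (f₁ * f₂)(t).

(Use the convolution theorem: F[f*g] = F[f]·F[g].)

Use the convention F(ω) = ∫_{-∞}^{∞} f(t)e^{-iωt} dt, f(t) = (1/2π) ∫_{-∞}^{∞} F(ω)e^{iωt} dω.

F[f₁*f₂](ω) = \frac{5 \pi^{2}}{156 \cosh{\left(\frac{\pi \omega}{26} \right)} \cosh{\left(\frac{5 \pi \omega}{24} \right)}}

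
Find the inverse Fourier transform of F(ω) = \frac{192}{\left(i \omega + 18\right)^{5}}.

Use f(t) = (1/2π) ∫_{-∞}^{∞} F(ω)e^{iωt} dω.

f(t) = 8 t^{4} e^{- 18 t} u\left(t\right)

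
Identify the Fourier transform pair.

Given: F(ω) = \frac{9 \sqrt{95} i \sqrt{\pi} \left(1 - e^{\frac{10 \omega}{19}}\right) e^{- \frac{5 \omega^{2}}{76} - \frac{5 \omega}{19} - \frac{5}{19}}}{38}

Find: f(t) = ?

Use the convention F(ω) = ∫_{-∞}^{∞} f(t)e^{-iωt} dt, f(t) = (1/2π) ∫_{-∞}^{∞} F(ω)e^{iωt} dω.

f(t) = 9 e^{- \frac{19 t^{2}}{5}} \sin{\left(2 t \right)}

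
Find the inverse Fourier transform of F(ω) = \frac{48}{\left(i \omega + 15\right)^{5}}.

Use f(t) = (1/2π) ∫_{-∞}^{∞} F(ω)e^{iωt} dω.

f(t) = 2 t^{4} e^{- 15 t} u\left(t\right)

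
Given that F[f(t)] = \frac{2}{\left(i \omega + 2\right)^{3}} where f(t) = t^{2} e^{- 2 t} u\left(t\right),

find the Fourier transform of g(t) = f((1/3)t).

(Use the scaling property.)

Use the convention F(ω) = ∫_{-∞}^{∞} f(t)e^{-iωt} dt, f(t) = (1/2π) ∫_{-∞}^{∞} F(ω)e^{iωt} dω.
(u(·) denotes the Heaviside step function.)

F[g](ω) = \frac{6}{\left(3 i \omega + 2\right)^{3}}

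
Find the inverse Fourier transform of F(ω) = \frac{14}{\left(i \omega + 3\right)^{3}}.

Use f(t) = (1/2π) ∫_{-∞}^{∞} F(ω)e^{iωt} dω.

f(t) = 7 t^{2} e^{- 3 t} u\left(t\right)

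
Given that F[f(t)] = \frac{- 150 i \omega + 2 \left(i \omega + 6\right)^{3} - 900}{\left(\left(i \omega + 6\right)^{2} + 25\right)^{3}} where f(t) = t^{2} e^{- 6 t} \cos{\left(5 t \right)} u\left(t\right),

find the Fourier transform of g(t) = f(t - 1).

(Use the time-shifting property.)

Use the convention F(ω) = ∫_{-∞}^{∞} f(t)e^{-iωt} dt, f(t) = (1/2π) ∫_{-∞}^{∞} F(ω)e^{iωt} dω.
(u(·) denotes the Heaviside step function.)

F[g](ω) = \frac{2 \left(- 75 i \omega + \left(i \omega + 6\right)^{3} - 450\right) e^{- i \omega}}{\left(\left(i \omega + 6\right)^{2} + 25\right)^{3}}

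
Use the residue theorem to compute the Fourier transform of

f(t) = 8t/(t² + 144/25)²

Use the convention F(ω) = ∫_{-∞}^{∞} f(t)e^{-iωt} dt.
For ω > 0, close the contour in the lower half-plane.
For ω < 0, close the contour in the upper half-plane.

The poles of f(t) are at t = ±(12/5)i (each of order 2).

Let g(z) = f(z)e^{-iωz}; for large |z| the factor e^{-iωz} decays in the lower half-plane when ω > 0 and in the upper half-plane when ω < 0.

Case ω > 0 (lower half-plane, clockwise contour ⇒ F(ω) = -2πi·ΣRes):
  Res_{z = - \frac{12 i}{5}} g(z) = \frac{5 \omega e^{- \frac{12 \omega}{5}}}{6} (pole of order 2)
  F(ω) = -2πi·ΣRes = - \frac{5 i \pi \omega e^{- \frac{12 \omega}{5}}}{3}

Case ω < 0 (upper half-plane, counterclockwise contour ⇒ F(ω) = +2πi·ΣRes):
  Res_{z = \frac{12 i}{5}} g(z) = - \frac{5 \omega e^{\frac{12 \omega}{5}}}{6} (pole of order 2)
  F(ω) = 2πi·ΣRes = - \frac{5 i \pi \omega e^{\frac{12 \omega}{5}}}{3}

Both cases combine into a single formula in |ω|:

F(ω) = - \frac{5 i \pi \omega e^{- \frac{12 \left|{\omega}\right|}{5}}}{3}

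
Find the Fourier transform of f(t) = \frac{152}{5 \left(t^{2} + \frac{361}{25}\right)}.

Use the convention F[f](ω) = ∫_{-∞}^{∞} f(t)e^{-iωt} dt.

F(ω) = 8 \pi e^{- \frac{19 \left|{\omega}\right|}{5}}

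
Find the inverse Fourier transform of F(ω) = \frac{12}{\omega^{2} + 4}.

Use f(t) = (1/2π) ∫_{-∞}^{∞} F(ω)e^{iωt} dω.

f(t) = 3 e^{- 2 \left|{t}\right|}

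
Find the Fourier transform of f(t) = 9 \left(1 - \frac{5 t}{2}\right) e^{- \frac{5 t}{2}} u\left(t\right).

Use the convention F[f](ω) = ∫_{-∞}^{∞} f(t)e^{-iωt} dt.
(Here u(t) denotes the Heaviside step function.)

F(ω) = \frac{36 i \omega}{- 4 \omega^{2} + 20 i \omega + 25}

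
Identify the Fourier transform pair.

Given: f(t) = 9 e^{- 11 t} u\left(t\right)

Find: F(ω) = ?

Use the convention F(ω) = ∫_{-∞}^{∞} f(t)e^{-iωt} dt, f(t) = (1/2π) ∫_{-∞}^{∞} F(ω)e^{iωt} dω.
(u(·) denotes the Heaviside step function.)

F(ω) = \frac{9}{i \omega + 11}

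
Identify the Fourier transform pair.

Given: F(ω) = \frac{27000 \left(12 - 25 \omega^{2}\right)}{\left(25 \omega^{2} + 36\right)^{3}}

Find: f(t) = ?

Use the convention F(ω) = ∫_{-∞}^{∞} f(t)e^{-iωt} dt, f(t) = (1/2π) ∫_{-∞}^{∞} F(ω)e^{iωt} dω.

f(t) = 3 t^{2} e^{- \frac{6 \left|{t}\right|}{5}}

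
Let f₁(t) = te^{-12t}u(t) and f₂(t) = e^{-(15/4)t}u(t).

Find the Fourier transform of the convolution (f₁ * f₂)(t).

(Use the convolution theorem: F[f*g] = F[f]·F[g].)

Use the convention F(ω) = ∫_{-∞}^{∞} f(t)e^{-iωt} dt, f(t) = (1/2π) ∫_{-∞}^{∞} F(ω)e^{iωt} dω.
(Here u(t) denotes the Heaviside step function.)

F[f₁*f₂](ω) = \frac{4}{\left(i \omega + 12\right)^{2} \left(4 i \omega + 15\right)}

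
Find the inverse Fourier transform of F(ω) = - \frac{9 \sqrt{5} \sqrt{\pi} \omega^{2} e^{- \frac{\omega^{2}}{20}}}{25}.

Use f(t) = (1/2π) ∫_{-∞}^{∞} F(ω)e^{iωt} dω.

f(t) = 9 \left(20 t^{2} - 2\right) e^{- 5 t^{2}}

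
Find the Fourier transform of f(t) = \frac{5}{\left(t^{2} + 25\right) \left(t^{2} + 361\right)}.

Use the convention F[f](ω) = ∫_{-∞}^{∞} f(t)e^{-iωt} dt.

F(ω) = \frac{\pi \left(19 e^{14 \left|{\omega}\right|} - 5\right) e^{- 19 \left|{\omega}\right|}}{6384}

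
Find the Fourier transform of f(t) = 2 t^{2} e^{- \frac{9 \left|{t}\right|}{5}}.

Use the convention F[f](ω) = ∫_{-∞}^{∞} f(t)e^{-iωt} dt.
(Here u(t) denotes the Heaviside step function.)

F(ω) = \frac{27000 \left(27 - 25 \omega^{2}\right)}{\left(25 \omega^{2} + 81\right)^{3}}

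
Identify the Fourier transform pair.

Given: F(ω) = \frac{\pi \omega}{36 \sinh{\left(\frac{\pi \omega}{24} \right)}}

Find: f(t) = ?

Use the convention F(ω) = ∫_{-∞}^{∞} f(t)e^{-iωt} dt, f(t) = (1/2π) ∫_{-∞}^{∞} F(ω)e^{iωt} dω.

f(t) = \frac{4}{\cosh^{2}{\left(12 t \right)}}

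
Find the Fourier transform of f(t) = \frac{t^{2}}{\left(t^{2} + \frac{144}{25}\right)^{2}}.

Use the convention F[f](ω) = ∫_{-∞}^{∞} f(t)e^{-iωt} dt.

F(ω) = \frac{\pi \left(5 - 12 \left|{\omega}\right|\right) e^{- \frac{12 \left|{\omega}\right|}{5}}}{24}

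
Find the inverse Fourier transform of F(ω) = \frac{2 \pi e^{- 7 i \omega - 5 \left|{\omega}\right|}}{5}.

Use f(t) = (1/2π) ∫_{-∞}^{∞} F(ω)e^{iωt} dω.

f(t) = \frac{2}{\left(t - 7\right)^{2} + 25}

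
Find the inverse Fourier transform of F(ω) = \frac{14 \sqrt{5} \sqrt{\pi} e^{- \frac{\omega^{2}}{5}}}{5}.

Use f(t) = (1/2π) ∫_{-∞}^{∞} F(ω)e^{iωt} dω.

f(t) = 7 e^{- \frac{5 t^{2}}{4}}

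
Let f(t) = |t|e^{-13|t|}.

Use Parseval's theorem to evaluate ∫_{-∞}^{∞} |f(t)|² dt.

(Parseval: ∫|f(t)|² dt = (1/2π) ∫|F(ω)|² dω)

∫|f(t)|² dt = \frac{1}{4394}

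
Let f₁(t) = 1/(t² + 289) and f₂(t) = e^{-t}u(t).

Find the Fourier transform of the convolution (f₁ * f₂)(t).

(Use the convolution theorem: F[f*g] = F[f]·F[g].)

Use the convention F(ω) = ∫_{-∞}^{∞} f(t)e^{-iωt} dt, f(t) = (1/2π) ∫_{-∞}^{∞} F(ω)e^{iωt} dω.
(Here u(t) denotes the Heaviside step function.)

F[f₁*f₂](ω) = \frac{\pi e^{- 17 \left|{\omega}\right|}}{17 \left(i \omega + 1\right)}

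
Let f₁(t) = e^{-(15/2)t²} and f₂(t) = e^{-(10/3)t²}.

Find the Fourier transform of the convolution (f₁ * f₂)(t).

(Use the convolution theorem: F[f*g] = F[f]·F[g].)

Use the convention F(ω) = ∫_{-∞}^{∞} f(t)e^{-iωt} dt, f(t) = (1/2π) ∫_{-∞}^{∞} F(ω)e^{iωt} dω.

F[f₁*f₂](ω) = \frac{\pi e^{- \frac{13 \omega^{2}}{120}}}{5}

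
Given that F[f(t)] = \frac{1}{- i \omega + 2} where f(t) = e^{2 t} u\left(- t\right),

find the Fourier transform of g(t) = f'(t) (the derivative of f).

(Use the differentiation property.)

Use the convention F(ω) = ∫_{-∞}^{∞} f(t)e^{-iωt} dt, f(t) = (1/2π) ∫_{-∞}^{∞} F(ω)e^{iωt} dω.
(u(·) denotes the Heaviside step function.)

F[g](ω) = - \frac{\omega}{\omega + 2 i}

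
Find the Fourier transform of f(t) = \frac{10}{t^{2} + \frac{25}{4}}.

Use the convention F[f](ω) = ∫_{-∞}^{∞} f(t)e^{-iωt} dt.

F(ω) = 4 \pi e^{- \frac{5 \left|{\omega}\right|}{2}}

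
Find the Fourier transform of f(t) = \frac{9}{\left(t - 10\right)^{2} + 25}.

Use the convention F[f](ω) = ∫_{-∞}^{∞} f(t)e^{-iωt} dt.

F(ω) = \frac{9 \pi e^{- 10 i \omega - 5 \left|{\omega}\right|}}{5}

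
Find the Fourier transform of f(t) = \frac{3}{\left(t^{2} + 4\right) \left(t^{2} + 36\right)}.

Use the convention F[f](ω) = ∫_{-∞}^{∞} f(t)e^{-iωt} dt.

F(ω) = \frac{\pi \left(3 e^{4 \left|{\omega}\right|} - 1\right) e^{- 6 \left|{\omega}\right|}}{64}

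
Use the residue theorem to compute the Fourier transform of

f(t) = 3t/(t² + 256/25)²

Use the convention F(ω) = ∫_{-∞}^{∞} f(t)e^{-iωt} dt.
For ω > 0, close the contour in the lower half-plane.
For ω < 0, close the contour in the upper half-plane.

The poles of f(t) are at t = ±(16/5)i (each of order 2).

Let g(z) = f(z)e^{-iωz}; for large |z| the factor e^{-iωz} decays in the lower half-plane when ω > 0 and in the upper half-plane when ω < 0.

Case ω > 0 (lower half-plane, clockwise contour ⇒ F(ω) = -2πi·ΣRes):
  Res_{z = - \frac{16 i}{5}} g(z) = \frac{15 \omega e^{- \frac{16 \omega}{5}}}{64} (pole of order 2)
  F(ω) = -2πi·ΣRes = - \frac{15 i \pi \omega e^{- \frac{16 \omega}{5}}}{32}

Case ω < 0 (upper half-plane, counterclockwise contour ⇒ F(ω) = +2πi·ΣRes):
  Res_{z = \frac{16 i}{5}} g(z) = - \frac{15 \omega e^{\frac{16 \omega}{5}}}{64} (pole of order 2)
  F(ω) = 2πi·ΣRes = - \frac{15 i \pi \omega e^{\frac{16 \omega}{5}}}{32}

Both cases combine into a single formula in |ω|:

F(ω) = - \frac{15 i \pi \omega e^{- \frac{16 \left|{\omega}\right|}{5}}}{32}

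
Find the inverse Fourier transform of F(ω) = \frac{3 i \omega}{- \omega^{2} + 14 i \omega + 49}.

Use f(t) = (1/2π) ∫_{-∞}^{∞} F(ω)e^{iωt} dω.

f(t) = 3 \left(1 - 7 t\right) e^{- 7 t} u\left(t\right)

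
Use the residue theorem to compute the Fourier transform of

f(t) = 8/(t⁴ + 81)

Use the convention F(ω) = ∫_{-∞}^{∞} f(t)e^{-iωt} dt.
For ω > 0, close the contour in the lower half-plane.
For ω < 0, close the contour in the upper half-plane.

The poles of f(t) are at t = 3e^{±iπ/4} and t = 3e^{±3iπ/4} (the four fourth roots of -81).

Let g(z) = f(z)e^{-iωz}; for large |z| the factor e^{-iωz} decays in the lower half-plane when ω > 0 and in the upper half-plane when ω < 0.

Case ω > 0 (lower half-plane, clockwise contour ⇒ F(ω) = -2πi·ΣRes):
  Res_{z = - \frac{3 \sqrt{2}}{2} - \frac{3 \sqrt{2} i}{2}} g(z) = \frac{\sqrt{2} \left(1 + i\right) e^{\frac{3 \sqrt{2} \omega \left(-1 + i\right)}{2}}}{27}
  Res_{z = \frac{3 \sqrt{2}}{2} - \frac{3 \sqrt{2} i}{2}} g(z) = \frac{\sqrt{2} \left(-1 + i\right) e^{- \frac{3 \sqrt{2} \omega \left(1 + i\right)}{2}}}{27}
  F(ω) = -2πi·ΣRes = \frac{2 \sqrt{2} \pi \left(\left(1 - i\right) e^{3 \sqrt{2} i \omega} + 1 + i\right) e^{- \frac{3 \sqrt{2} \omega \left(1 + i\right)}{2}}}{27} = \frac{8 \pi e^{- \frac{3 \sqrt{2} \omega}{2}} \sin{\left(\frac{3 \sqrt{2} \omega}{2} + \frac{\pi}{4} \right)}}{27}

Case ω < 0 (upper half-plane, counterclockwise contour ⇒ F(ω) = +2πi·ΣRes):
  Res_{z = \frac{3 \sqrt{2}}{2} + \frac{3 \sqrt{2} i}{2}} g(z) = - \frac{\sqrt{2} \left(1 + i\right) e^{\frac{3 \sqrt{2} \omega \left(1 - i\right)}{2}}}{27}
  Res_{z = - \frac{3 \sqrt{2}}{2} + \frac{3 \sqrt{2} i}{2}} g(z) = \frac{\sqrt{2} \left(1 - i\right) e^{\frac{3 \sqrt{2} \omega \left(1 + i\right)}{2}}}{27}
  F(ω) = 2πi·ΣRes = - \frac{2 \sqrt{2} i \pi \left(\left(1 + i\right) e^{\frac{3 \sqrt{2} \omega \left(1 - i\right)}{2}} - \left(1 - i\right) e^{\frac{3 \sqrt{2} \omega \left(1 + i\right)}{2}}\right)}{27} = \frac{8 \pi e^{\frac{3 \sqrt{2} \omega}{2}} \cos{\left(\frac{3 \sqrt{2} \omega}{2} + \frac{\pi}{4} \right)}}{27}

Both cases combine into a single formula in |ω|:

F(ω) = \frac{8 \pi e^{- \frac{3 \sqrt{2} \left|{\omega}\right|}{2}} \sin{\left(\frac{3 \sqrt{2} \left|{\omega}\right|}{2} + \frac{\pi}{4} \right)}}{27}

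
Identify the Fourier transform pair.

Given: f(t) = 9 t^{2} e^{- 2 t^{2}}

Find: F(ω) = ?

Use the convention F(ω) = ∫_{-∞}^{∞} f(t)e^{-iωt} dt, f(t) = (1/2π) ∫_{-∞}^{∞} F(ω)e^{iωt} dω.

F(ω) = \frac{9 \sqrt{2} \sqrt{\pi} \left(4 - \omega^{2}\right) e^{- \frac{\omega^{2}}{8}}}{32}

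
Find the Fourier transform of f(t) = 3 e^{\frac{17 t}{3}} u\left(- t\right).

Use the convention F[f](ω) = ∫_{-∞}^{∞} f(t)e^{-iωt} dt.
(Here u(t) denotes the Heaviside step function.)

F(ω) = - \frac{9}{3 i \omega - 17}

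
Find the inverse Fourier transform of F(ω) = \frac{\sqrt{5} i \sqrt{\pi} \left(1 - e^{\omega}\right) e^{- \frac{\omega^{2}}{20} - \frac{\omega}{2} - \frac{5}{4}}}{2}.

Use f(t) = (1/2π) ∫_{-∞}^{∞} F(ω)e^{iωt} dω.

f(t) = 5 e^{- 5 t^{2}} \sin{\left(5 t \right)}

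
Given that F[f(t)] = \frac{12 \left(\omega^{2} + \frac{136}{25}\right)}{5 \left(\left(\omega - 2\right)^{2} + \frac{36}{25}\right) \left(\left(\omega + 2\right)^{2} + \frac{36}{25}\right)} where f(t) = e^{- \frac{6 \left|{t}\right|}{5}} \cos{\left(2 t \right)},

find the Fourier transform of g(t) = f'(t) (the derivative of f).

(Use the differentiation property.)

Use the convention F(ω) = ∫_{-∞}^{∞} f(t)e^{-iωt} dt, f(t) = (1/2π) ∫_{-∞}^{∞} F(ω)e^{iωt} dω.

F[g](ω) = \frac{60 i \omega \left(25 \omega^{2} + 136\right)}{625 \omega^{4} - 3200 \omega^{2} + 18496}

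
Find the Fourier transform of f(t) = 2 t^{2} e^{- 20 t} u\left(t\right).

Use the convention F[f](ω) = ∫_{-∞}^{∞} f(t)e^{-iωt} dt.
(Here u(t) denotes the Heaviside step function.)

F(ω) = \frac{4}{\left(i \omega + 20\right)^{3}}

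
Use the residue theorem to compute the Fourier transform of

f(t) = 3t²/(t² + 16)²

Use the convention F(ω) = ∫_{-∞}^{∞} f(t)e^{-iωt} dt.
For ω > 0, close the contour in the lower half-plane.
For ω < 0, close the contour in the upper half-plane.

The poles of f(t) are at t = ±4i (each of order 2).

Let g(z) = f(z)e^{-iωz}; for large |z| the factor e^{-iωz} decays in the lower half-plane when ω > 0 and in the upper half-plane when ω < 0.

Case ω > 0 (lower half-plane, clockwise contour ⇒ F(ω) = -2πi·ΣRes):
  Res_{z = - 4 i} g(z) = \frac{3 i \left(1 - 4 \omega\right) e^{- 4 \omega}}{16} (pole of order 2)
  F(ω) = -2πi·ΣRes = \frac{3 \pi \left(1 - 4 \omega\right) e^{- 4 \omega}}{8}

Case ω < 0 (upper half-plane, counterclockwise contour ⇒ F(ω) = +2πi·ΣRes):
  Res_{z = 4 i} g(z) = \frac{3 i \left(- 4 \omega - 1\right) e^{4 \omega}}{16} (pole of order 2)
  F(ω) = 2πi·ΣRes = \frac{3 \pi \left(4 \omega + 1\right) e^{4 \omega}}{8}

Both cases combine into a single formula in |ω|:

F(ω) = \frac{3 \pi \left(1 - 4 \left|{\omega}\right|\right) e^{- 4 \left|{\omega}\right|}}{8}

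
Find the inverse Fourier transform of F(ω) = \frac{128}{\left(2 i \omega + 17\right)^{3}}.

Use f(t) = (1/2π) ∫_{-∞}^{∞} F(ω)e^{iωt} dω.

f(t) = 8 t^{2} e^{- \frac{17 t}{2}} u\left(t\right)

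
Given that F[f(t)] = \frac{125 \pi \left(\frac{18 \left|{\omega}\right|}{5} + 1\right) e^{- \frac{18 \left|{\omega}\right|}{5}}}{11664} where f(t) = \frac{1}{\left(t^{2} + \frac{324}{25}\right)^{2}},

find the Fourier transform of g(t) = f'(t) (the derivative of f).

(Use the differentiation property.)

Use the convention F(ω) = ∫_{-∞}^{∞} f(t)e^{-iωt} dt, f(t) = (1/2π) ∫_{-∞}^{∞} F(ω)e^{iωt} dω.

F[g](ω) = \frac{25 i \pi \omega \left(18 \left|{\omega}\right| + 5\right) e^{- \frac{18 \left|{\omega}\right|}{5}}}{11664}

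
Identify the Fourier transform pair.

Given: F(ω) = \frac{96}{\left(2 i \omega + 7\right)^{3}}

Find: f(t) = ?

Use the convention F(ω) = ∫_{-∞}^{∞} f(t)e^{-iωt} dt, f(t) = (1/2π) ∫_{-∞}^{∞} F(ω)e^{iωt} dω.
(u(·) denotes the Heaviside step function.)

f(t) = 6 t^{2} e^{- \frac{7 t}{2}} u\left(t\right)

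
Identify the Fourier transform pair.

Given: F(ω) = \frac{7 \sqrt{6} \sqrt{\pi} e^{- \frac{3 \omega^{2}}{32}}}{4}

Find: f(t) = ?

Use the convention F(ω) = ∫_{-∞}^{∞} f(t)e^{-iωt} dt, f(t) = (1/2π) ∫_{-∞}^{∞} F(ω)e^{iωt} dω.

f(t) = 7 e^{- \frac{8 t^{2}}{3}}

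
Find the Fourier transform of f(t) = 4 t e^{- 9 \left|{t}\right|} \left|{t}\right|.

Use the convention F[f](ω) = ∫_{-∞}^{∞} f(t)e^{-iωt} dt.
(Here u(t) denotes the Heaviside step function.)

F(ω) = \frac{16 i \omega \left(\omega^{2} - 243\right)}{\left(\omega^{2} + 81\right)^{3}}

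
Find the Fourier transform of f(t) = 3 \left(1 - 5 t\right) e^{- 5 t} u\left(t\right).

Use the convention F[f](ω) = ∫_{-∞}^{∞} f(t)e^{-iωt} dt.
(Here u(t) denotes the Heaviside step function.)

F(ω) = \frac{3 i \omega}{- \omega^{2} + 10 i \omega + 25}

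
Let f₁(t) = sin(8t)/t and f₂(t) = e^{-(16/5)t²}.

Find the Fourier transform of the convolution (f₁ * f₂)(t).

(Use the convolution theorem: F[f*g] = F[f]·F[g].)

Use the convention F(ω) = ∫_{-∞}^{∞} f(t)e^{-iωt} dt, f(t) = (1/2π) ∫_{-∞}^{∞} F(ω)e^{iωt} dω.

F[f₁*f₂](ω) = \begin{cases} \frac{\sqrt{5} \pi^{\frac{3}{2}} e^{- \frac{5 \omega^{2}}{64}}}{4} & \text{for}\: \omega > -8 \wedge \omega < 8 \\0 & \text{otherwise} \end{cases}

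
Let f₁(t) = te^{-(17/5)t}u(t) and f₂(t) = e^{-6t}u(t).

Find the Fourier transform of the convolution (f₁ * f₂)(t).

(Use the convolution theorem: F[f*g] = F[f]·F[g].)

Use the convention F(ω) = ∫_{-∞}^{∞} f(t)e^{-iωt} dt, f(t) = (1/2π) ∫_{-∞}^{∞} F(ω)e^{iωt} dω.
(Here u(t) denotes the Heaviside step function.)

F[f₁*f₂](ω) = \frac{25}{\left(i \omega + 6\right) \left(5 i \omega + 17\right)^{2}}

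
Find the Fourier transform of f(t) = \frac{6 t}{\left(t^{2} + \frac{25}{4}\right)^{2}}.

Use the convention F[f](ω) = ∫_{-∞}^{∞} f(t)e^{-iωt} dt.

F(ω) = - \frac{6 i \pi \omega e^{- \frac{5 \left|{\omega}\right|}{2}}}{5}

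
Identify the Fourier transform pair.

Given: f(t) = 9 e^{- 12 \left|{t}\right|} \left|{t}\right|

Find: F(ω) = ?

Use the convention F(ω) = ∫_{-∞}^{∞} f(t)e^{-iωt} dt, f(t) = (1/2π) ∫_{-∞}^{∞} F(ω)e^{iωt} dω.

F(ω) = \frac{18 \left(144 - \omega^{2}\right)}{\left(\omega^{2} + 144\right)^{2}}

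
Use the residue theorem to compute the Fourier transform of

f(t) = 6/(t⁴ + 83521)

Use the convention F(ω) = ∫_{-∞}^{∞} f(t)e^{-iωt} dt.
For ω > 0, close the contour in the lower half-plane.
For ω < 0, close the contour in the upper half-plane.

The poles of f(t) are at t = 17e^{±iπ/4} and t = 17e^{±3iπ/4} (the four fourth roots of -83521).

Let g(z) = f(z)e^{-iωz}; for large |z| the factor e^{-iωz} decays in the lower half-plane when ω > 0 and in the upper half-plane when ω < 0.

Case ω > 0 (lower half-plane, clockwise contour ⇒ F(ω) = -2πi·ΣRes):
  Res_{z = - \frac{17 \sqrt{2}}{2} - \frac{17 \sqrt{2} i}{2}} g(z) = \frac{3 \sqrt{2} i \left(1 - i\right) e^{\frac{17 \sqrt{2} \omega \left(-1 + i\right)}{2}}}{19652}
  Res_{z = \frac{17 \sqrt{2}}{2} - \frac{17 \sqrt{2} i}{2}} g(z) = \frac{3 \sqrt{2} i \left(1 + i\right) e^{- \frac{17 \sqrt{2} \omega \left(1 + i\right)}{2}}}{19652}
  F(ω) = -2πi·ΣRes = \frac{3 \sqrt{2} \pi \left(1 - i\right) \left(e^{17 \sqrt{2} i \omega} + i\right) e^{- \frac{17 \sqrt{2} \omega \left(1 + i\right)}{2}}}{9826} = \frac{6 \pi e^{- \frac{17 \sqrt{2} \omega}{2}} \sin{\left(\frac{17 \sqrt{2} \omega}{2} + \frac{\pi}{4} \right)}}{4913}

Case ω < 0 (upper half-plane, counterclockwise contour ⇒ F(ω) = +2πi·ΣRes):
  Res_{z = \frac{17 \sqrt{2}}{2} + \frac{17 \sqrt{2} i}{2}} g(z) = \frac{3 \sqrt{2} i \left(-1 + i\right) e^{\frac{17 \sqrt{2} \omega \left(1 - i\right)}{2}}}{19652}
  Res_{z = - \frac{17 \sqrt{2}}{2} + \frac{17 \sqrt{2} i}{2}} g(z) = \frac{3 \sqrt{2} \left(1 - i\right) e^{\frac{17 \sqrt{2} \omega \left(1 + i\right)}{2}}}{19652}
  F(ω) = 2πi·ΣRes = - \frac{3 \sqrt{2} i \pi \left(i \left(1 - i\right) e^{\frac{17 \sqrt{2} \omega \left(1 - i\right)}{2}} - \left(1 - i\right) e^{\frac{17 \sqrt{2} \omega \left(1 + i\right)}{2}}\right)}{9826} = \frac{6 \pi e^{\frac{17 \sqrt{2} \omega}{2}} \cos{\left(\frac{17 \sqrt{2} \omega}{2} + \frac{\pi}{4} \right)}}{4913}

Both cases combine into a single formula in |ω|:

F(ω) = \frac{6 \pi e^{- \frac{17 \sqrt{2} \left|{\omega}\right|}{2}} \sin{\left(\frac{17 \sqrt{2} \left|{\omega}\right|}{2} + \frac{\pi}{4} \right)}}{4913}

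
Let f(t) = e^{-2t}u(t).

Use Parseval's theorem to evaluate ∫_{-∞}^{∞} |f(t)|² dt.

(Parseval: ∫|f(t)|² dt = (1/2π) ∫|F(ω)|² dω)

∫|f(t)|² dt = \frac{1}{4}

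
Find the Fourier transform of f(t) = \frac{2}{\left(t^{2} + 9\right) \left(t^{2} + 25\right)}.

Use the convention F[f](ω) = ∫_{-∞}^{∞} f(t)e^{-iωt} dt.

F(ω) = \frac{\pi \left(5 e^{2 \left|{\omega}\right|} - 3\right) e^{- 5 \left|{\omega}\right|}}{120}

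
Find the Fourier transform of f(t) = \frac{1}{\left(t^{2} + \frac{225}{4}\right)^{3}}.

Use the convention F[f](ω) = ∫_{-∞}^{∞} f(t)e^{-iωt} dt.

F(ω) = \frac{\pi \left(75 \omega^{2} + 30 \left|{\omega}\right| + 4\right) e^{- \frac{15 \left|{\omega}\right|}{2}}}{253125}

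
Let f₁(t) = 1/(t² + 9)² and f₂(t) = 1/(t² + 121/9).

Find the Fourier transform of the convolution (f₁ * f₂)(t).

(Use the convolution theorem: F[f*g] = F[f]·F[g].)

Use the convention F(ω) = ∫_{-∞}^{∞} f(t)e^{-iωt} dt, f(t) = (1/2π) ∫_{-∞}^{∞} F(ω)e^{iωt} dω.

F[f₁*f₂](ω) = \frac{\pi^{2} \left(3 \left|{\omega}\right| + 1\right) e^{- \frac{20 \left|{\omega}\right|}{3}}}{198}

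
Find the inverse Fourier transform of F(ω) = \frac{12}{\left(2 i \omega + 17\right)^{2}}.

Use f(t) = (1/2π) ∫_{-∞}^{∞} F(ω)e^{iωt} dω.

f(t) = 3 t e^{- \frac{17 t}{2}} u\left(t\right)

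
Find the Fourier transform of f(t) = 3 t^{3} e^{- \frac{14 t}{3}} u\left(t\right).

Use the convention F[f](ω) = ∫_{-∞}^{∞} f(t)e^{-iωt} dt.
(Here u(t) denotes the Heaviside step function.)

F(ω) = \frac{1458}{\left(3 i \omega + 14\right)^{4}}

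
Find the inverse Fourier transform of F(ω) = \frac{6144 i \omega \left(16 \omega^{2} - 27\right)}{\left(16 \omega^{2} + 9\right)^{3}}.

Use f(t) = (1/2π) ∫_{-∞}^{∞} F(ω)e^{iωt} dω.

f(t) = 6 t e^{- \frac{3 \left|{t}\right|}{4}} \left|{t}\right|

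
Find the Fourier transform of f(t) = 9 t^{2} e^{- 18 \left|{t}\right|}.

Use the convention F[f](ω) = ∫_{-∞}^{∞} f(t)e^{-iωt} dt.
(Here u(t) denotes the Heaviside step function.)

F(ω) = \frac{1944 \left(108 - \omega^{2}\right)}{\left(\omega^{2} + 324\right)^{3}}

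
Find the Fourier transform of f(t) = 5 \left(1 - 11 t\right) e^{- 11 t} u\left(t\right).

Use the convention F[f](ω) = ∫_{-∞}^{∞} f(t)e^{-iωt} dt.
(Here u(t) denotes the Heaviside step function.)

F(ω) = \frac{5 i \omega}{- \omega^{2} + 22 i \omega + 121}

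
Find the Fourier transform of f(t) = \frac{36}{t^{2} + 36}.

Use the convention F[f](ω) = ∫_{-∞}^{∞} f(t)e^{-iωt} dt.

F(ω) = 6 \pi e^{- 6 \left|{\omega}\right|}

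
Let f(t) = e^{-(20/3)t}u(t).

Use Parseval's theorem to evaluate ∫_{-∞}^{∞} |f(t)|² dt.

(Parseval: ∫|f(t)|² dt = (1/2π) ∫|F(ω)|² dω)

∫|f(t)|² dt = \frac{3}{40}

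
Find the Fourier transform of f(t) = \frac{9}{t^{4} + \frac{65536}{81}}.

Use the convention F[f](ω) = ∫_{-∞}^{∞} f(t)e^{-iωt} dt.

F(ω) = \frac{243 \pi e^{- \frac{8 \sqrt{2} \left|{\omega}\right|}{3}} \sin{\left(\frac{8 \sqrt{2} \left|{\omega}\right|}{3} + \frac{\pi}{4} \right)}}{4096}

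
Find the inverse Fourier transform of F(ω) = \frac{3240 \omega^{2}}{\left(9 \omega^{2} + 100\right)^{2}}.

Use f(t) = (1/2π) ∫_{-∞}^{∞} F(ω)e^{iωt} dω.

f(t) = 3 \left(1 - \frac{10 \left|{t}\right|}{3}\right) e^{- \frac{10 \left|{t}\right|}{3}}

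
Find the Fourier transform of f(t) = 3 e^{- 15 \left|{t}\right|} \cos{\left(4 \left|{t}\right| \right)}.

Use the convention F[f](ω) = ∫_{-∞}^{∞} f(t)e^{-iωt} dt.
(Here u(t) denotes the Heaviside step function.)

F(ω) = \frac{90 \left(\omega^{2} + 241\right)}{\omega^{4} + 418 \omega^{2} + 58081}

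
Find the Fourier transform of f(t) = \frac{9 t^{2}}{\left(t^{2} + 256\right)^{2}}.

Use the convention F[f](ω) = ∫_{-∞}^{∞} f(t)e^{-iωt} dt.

F(ω) = \frac{9 \pi \left(1 - 16 \left|{\omega}\right|\right) e^{- 16 \left|{\omega}\right|}}{32}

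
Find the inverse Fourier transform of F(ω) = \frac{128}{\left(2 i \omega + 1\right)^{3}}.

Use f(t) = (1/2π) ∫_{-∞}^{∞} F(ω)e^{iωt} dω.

f(t) = 8 t^{2} e^{- \frac{t}{2}} u\left(t\right)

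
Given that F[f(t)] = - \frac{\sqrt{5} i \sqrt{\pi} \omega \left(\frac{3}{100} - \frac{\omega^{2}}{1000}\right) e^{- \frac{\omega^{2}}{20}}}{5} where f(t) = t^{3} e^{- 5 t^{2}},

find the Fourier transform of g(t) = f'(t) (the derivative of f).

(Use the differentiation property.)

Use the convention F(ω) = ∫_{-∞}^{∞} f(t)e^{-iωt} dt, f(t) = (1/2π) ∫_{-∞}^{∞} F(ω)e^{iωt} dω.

F[g](ω) = \frac{\sqrt{5} \sqrt{\pi} \omega^{2} \left(30 - \omega^{2}\right) e^{- \frac{\omega^{2}}{20}}}{5000}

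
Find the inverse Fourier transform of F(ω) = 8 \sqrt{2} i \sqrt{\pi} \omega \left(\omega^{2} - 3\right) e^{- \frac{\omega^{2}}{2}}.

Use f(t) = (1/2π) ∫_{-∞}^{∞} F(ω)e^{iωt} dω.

f(t) = 8 t^{3} e^{- \frac{t^{2}}{2}}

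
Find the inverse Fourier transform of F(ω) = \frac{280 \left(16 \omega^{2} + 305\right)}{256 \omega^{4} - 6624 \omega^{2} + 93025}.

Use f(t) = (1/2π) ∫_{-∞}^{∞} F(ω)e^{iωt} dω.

f(t) = 5 e^{- \frac{7 \left|{t}\right|}{4}} \cos{\left(4 \left|{t}\right| \right)}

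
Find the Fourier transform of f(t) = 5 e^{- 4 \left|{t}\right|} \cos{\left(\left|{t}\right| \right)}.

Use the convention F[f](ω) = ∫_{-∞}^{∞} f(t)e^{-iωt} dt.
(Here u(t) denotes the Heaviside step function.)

F(ω) = \frac{40 \left(\omega^{2} + 17\right)}{\omega^{4} + 30 \omega^{2} + 289}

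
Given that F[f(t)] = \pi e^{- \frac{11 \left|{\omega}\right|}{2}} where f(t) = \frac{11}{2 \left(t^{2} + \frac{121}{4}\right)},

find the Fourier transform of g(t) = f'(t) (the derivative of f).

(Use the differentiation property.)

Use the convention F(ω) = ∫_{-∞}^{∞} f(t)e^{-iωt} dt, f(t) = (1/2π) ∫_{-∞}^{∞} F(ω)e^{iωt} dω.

F[g](ω) = i \pi \omega e^{- \frac{11 \left|{\omega}\right|}{2}}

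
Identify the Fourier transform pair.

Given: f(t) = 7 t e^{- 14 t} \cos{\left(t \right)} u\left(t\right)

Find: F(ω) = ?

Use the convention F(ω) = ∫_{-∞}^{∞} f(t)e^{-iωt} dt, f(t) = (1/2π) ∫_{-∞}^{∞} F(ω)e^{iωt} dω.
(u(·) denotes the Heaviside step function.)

F(ω) = \frac{7 \left(\left(i \omega + 14\right)^{2} - 1\right)}{\left(\left(i \omega + 14\right)^{2} + 1\right)^{2}}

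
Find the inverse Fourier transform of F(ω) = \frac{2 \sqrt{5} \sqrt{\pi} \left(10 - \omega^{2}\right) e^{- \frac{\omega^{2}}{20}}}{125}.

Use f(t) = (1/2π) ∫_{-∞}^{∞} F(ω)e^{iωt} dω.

f(t) = 8 t^{2} e^{- 5 t^{2}}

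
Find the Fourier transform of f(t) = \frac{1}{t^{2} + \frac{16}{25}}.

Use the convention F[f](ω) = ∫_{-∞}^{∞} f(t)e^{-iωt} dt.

F(ω) = \frac{5 \pi e^{- \frac{4 \left|{\omega}\right|}{5}}}{4}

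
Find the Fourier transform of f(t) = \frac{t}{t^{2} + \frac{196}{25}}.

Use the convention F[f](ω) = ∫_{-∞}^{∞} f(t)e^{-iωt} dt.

F(ω) = - i \pi e^{- \frac{14 \left|{\omega}\right|}{5}} \operatorname{sign}{\left(\omega \right)}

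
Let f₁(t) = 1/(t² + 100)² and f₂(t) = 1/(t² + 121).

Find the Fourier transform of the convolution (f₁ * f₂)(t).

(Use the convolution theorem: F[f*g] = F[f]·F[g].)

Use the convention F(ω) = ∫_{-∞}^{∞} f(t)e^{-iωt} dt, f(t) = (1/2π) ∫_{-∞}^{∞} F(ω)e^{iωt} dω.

F[f₁*f₂](ω) = \frac{\pi^{2} \left(10 \left|{\omega}\right| + 1\right) e^{- 21 \left|{\omega}\right|}}{22000}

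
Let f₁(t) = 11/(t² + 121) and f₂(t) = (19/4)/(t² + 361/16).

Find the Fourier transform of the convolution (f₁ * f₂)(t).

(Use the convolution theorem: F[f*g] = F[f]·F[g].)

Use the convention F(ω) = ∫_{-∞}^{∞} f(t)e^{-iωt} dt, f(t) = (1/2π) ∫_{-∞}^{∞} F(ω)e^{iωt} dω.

F[f₁*f₂](ω) = \pi^{2} e^{- \frac{63 \left|{\omega}\right|}{4}}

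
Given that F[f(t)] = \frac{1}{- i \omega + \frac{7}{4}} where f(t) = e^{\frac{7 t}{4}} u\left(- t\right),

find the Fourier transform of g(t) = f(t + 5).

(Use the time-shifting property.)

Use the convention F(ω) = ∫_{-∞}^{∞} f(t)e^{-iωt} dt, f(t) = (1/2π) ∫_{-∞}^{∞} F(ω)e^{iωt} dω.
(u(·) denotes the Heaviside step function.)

F[g](ω) = - \frac{4 e^{5 i \omega}}{4 i \omega - 7}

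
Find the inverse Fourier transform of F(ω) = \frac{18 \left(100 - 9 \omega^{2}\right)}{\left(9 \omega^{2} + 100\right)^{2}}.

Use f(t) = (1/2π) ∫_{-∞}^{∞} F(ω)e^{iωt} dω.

f(t) = e^{- \frac{10 \left|{t}\right|}{3}} \left|{t}\right|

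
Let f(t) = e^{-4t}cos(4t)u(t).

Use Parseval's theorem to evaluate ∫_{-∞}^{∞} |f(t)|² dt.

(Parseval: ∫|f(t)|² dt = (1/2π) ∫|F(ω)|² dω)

∫|f(t)|² dt = \frac{3}{32}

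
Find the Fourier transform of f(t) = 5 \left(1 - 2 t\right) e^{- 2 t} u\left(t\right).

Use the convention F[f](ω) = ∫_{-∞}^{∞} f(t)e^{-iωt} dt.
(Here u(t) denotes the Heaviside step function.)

F(ω) = \frac{5 i \omega}{- \omega^{2} + 4 i \omega + 4}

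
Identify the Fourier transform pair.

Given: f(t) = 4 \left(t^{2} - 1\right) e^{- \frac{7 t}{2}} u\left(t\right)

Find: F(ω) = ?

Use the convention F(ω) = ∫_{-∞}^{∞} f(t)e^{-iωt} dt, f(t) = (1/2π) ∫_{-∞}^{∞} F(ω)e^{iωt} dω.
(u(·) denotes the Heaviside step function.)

F(ω) = \frac{8 \left(16 i \omega - \left(2 i \omega + 7\right)^{3} + 56\right)}{\left(2 i \omega + 7\right)^{4}}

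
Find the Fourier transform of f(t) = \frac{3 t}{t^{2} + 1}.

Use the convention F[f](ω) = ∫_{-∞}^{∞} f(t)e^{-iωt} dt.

F(ω) = - 3 i \pi e^{- \left|{\omega}\right|} \operatorname{sign}{\left(\omega \right)}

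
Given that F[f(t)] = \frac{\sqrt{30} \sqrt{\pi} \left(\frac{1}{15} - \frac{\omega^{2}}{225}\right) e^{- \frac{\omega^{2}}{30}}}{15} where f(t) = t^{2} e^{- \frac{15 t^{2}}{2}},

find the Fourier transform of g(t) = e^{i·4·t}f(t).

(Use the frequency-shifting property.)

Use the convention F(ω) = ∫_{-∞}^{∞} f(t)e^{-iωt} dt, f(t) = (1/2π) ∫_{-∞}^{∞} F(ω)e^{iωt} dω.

F[g](ω) = \frac{\sqrt{30} \sqrt{\pi} \left(15 - \left(\omega - 4\right)^{2}\right) e^{- \frac{\left(\omega - 4\right)^{2}}{30}}}{3375}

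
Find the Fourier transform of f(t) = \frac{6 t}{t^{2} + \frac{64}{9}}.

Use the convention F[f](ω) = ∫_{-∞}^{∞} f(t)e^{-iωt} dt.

F(ω) = - 6 i \pi e^{- \frac{8 \left|{\omega}\right|}{3}} \operatorname{sign}{\left(\omega \right)}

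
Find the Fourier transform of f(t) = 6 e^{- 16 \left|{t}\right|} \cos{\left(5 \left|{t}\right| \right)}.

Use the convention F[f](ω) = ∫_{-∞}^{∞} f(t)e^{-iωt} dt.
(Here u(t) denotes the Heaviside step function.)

F(ω) = \frac{192 \left(\omega^{2} + 281\right)}{\omega^{4} + 462 \omega^{2} + 78961}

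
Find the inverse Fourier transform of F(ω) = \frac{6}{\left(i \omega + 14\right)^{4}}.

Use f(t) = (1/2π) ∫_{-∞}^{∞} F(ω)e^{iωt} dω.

f(t) = t^{3} e^{- 14 t} u\left(t\right)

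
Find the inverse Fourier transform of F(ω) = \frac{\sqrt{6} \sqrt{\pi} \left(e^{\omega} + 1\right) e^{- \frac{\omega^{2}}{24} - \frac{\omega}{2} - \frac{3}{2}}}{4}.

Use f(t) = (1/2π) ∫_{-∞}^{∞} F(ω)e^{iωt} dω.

f(t) = 3 e^{- 6 t^{2}} \cos{\left(6 t \right)}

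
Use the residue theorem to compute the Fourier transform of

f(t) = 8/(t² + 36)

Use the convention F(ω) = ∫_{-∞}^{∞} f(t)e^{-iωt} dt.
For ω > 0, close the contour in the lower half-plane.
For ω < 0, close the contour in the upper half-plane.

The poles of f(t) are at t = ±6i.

Let g(z) = f(z)e^{-iωz}; for large |z| the factor e^{-iωz} decays in the lower half-plane when ω > 0 and in the upper half-plane when ω < 0.

Case ω > 0 (lower half-plane, clockwise contour ⇒ F(ω) = -2πi·ΣRes):
  Res_{z = - 6 i} g(z) = \frac{2 i e^{- 6 \omega}}{3}
  F(ω) = -2πi·ΣRes = \frac{4 \pi e^{- 6 \omega}}{3}

Case ω < 0 (upper half-plane, counterclockwise contour ⇒ F(ω) = +2πi·ΣRes):
  Res_{z = 6 i} g(z) = - \frac{2 i e^{6 \omega}}{3}
  F(ω) = 2πi·ΣRes = \frac{4 \pi e^{6 \omega}}{3}

Both cases combine into a single formula in |ω|:

F(ω) = \frac{4 \pi e^{- 6 \left|{\omega}\right|}}{3}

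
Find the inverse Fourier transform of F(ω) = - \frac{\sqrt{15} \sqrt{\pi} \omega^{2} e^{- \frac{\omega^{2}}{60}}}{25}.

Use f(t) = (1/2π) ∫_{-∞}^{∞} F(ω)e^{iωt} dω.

f(t) = 9 \left(60 t^{2} - 2\right) e^{- 15 t^{2}}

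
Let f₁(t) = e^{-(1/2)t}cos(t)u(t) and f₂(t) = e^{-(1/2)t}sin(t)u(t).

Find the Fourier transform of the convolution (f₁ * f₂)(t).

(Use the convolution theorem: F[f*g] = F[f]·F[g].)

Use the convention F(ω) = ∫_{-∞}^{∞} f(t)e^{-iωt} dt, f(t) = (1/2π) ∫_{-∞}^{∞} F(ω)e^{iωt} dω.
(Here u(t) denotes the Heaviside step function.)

F[f₁*f₂](ω) = \frac{8 \left(2 i \omega + 1\right)}{\left(\left(2 i \omega + 1\right)^{2} + 4\right)^{2}}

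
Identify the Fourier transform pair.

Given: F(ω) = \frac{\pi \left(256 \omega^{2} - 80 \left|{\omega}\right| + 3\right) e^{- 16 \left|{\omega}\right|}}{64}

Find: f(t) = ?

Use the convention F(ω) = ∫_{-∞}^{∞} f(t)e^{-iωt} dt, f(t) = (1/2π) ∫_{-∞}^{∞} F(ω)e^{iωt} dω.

f(t) = \frac{2 t^{4}}{\left(t^{2} + 256\right)^{3}}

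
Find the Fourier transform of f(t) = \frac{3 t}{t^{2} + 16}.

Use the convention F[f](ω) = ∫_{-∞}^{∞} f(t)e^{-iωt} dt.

F(ω) = - 3 i \pi e^{- 4 \left|{\omega}\right|} \operatorname{sign}{\left(\omega \right)}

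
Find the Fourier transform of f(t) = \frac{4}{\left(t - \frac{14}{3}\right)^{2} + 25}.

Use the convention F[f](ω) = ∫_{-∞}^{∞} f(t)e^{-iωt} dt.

F(ω) = \frac{4 \pi e^{- \frac{14 i \omega}{3} - 5 \left|{\omega}\right|}}{5}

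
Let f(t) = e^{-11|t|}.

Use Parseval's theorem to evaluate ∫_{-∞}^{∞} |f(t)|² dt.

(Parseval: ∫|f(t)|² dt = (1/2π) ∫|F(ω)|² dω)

∫|f(t)|² dt = \frac{1}{11}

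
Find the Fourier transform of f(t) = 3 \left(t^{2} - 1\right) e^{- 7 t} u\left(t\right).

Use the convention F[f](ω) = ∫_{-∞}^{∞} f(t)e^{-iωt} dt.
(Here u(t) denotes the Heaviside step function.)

F(ω) = \frac{3 \left(2 i \omega - \left(i \omega + 7\right)^{3} + 14\right)}{\left(i \omega + 7\right)^{4}}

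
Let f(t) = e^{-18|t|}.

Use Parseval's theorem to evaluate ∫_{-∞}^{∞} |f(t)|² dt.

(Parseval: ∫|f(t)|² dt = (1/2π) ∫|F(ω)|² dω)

∫|f(t)|² dt = \frac{1}{18}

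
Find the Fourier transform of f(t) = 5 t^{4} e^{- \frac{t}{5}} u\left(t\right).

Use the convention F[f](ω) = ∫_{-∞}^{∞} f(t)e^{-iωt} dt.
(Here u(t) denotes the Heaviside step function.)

F(ω) = \frac{375000}{\left(5 i \omega + 1\right)^{5}}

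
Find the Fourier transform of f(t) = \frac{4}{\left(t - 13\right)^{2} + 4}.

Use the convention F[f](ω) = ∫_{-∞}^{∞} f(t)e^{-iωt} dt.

F(ω) = 2 \pi e^{- 13 i \omega - 2 \left|{\omega}\right|}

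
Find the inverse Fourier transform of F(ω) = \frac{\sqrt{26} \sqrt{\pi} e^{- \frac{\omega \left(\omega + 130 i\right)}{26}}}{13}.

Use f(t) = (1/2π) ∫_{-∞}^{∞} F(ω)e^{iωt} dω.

f(t) = e^{- \frac{13 \left(t - 5\right)^{2}}{2}}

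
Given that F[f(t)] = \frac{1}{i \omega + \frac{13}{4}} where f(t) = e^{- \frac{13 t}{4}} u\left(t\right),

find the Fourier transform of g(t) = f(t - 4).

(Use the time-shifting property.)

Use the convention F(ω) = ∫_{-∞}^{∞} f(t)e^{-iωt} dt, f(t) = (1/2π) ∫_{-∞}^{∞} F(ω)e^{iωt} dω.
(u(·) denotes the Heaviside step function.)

F[g](ω) = \frac{4 e^{- 4 i \omega}}{4 i \omega + 13}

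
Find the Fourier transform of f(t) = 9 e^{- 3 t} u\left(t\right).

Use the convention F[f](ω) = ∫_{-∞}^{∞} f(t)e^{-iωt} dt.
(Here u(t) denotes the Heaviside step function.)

F(ω) = \frac{9}{i \omega + 3}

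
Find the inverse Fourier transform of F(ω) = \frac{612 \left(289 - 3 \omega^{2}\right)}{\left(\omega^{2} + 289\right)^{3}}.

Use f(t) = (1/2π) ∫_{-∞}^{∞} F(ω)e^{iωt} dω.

f(t) = 9 t^{2} e^{- 17 \left|{t}\right|}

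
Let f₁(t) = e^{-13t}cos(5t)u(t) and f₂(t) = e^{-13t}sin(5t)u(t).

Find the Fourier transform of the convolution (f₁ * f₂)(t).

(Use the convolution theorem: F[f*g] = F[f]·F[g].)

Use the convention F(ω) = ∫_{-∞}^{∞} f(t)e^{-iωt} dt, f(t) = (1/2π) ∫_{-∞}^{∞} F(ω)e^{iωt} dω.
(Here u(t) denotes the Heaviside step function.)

F[f₁*f₂](ω) = \frac{5 \left(i \omega + 13\right)}{\left(\left(i \omega + 13\right)^{2} + 25\right)^{2}}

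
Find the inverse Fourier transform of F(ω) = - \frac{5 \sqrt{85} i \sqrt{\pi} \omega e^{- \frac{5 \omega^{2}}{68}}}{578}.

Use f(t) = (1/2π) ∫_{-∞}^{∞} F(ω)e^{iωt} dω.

f(t) = t e^{- \frac{17 t^{2}}{5}}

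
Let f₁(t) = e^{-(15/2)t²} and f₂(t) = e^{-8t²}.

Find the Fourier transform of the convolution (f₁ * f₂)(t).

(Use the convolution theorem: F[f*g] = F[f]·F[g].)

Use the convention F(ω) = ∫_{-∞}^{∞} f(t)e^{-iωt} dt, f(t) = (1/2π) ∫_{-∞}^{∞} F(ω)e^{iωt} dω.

F[f₁*f₂](ω) = \frac{\sqrt{15} \pi e^{- \frac{31 \omega^{2}}{480}}}{30}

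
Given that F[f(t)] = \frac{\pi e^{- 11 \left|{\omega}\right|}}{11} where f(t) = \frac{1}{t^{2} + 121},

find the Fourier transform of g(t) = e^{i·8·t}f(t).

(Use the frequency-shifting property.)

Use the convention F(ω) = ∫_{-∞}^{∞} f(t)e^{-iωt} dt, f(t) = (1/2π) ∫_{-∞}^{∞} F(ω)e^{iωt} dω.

F[g](ω) = \frac{\pi e^{- 11 \left|{\omega - 8}\right|}}{11}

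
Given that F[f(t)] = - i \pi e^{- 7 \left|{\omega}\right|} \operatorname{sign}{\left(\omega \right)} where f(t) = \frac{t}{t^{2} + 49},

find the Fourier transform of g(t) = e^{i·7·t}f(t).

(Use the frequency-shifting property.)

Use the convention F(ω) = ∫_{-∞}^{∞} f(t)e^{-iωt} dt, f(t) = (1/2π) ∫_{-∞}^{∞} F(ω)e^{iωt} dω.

F[g](ω) = - i \pi e^{- 7 \left|{\omega - 7}\right|} \operatorname{sign}{\left(\omega - 7 \right)}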